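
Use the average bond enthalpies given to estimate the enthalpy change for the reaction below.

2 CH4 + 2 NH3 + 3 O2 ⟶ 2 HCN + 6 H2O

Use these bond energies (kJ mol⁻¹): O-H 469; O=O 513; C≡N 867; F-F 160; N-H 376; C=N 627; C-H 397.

ΔH ≈ −1185 kJ

Bonds broken (reactants):
  C-H: 8 × 397 = 3176
  N-H: 6 × 376 = 2256
  O=O: 3 × 513 = 1539
  Σ(broken) = 6971 kJ
Bonds formed (products):
  C≡N: 2 × 867 = 1734
  C-H: 2 × 397 = 794
  O-H: 12 × 469 = 5628
  Σ(formed) = 8156 kJ
ΔH = Σ(broken) − Σ(formed) = 6971 − 8156 = −1185 kJ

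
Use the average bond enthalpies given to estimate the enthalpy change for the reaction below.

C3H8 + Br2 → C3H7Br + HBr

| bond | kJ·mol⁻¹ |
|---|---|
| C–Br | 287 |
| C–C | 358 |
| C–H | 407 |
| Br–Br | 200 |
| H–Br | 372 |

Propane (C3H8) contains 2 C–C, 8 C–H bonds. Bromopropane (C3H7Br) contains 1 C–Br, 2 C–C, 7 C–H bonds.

Bonds broken (reactants):
  Br–Br: 1 × 200 = 200
  C–C: 2 × 358 = 716
  C–H: 8 × 407 = 3256
  Σ(broken) = 4172 kJ
Bonds formed (products):
  C–Br: 1 × 287 = 287
  C–C: 2 × 358 = 716
  C–H: 7 × 407 = 2849
  H–Br: 1 × 372 = 372
  Σ(formed) = 4224 kJ
ΔH = Σ(broken) − Σ(formed) = 4172 − 4224 = −52 kJ

ΔH ≈ −52 kJ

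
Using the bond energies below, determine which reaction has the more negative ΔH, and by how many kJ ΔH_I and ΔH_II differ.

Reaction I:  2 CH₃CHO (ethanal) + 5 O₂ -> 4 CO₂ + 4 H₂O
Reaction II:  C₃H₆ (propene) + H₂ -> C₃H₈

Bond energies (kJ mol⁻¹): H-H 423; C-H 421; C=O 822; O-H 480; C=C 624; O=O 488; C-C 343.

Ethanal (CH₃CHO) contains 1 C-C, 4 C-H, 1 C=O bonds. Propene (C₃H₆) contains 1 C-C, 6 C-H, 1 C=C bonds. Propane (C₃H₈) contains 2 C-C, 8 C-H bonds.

Reaction I:
  Bonds broken (reactants):
    C-C: 2 × 343 = 686
    C-H: 8 × 421 = 3368
    C=O: 2 × 822 = 1644
    O=O: 5 × 488 = 2440
    Σ(broken) = 8138 kJ
  Bonds formed (products):
    C=O: 8 × 822 = 6576
    O-H: 8 × 480 = 3840
    Σ(formed) = 10416 kJ
  ΔH_I = 8138 − 10416 = −2278 kJ
Reaction II:
  Bonds broken (reactants):
    C-C: 1 × 343 = 343
    C-H: 6 × 421 = 2526
    C=C: 1 × 624 = 624
    H-H: 1 × 423 = 423
    Σ(broken) = 3916 kJ
  Bonds formed (products):
    C-C: 2 × 343 = 686
    C-H: 8 × 421 = 3368
    Σ(formed) = 4054 kJ
  ΔH_II = 3916 − 4054 = −138 kJ
ΔH_I − ΔH_II = −2140 kJ, so reaction I has the more negative ΔH; |ΔH_I − ΔH_II| = 2140 kJ.

Reaction I, by 2140 kJ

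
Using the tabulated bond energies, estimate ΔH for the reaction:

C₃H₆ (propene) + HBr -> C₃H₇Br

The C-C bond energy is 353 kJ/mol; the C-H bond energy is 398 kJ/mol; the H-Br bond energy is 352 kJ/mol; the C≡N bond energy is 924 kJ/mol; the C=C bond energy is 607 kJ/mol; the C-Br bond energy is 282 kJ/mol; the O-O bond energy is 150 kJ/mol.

ΔH ≈ −74 kJ

Bonds broken (reactants):
  C-C: 1 × 353 = 353
  C-H: 6 × 398 = 2388
  C=C: 1 × 607 = 607
  H-Br: 1 × 352 = 352
  Σ(broken) = 3700 kJ
Bonds formed (products):
  C-Br: 1 × 282 = 282
  C-C: 2 × 353 = 706
  C-H: 7 × 398 = 2786
  Σ(formed) = 3774 kJ
ΔH = Σ(broken) − Σ(formed) = 3700 − 3774 = −74 kJ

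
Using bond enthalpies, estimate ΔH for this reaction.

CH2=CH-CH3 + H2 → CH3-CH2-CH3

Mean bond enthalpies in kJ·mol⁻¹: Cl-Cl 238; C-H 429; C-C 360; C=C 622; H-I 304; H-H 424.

Bonds broken (reactants):
  C-C: 1 × 360 = 360
  C-H: 6 × 429 = 2574
  C=C: 1 × 622 = 622
  H-H: 1 × 424 = 424
  Σ(broken) = 3980 kJ
Bonds formed (products):
  C-C: 2 × 360 = 720
  C-H: 8 × 429 = 3432
  Σ(formed) = 4152 kJ
ΔH = Σ(broken) − Σ(formed) = 3980 − 4152 = −172 kJ

ΔH ≈ −172 kJ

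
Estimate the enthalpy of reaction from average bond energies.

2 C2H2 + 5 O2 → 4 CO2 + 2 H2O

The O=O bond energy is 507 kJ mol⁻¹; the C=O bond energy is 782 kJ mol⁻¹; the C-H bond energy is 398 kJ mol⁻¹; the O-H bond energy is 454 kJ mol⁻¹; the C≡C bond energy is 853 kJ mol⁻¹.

ΔH ≈ −2239 kJ

Bonds broken (reactants):
  C≡C: 2 × 853 = 1706
  C-H: 4 × 398 = 1592
  O=O: 5 × 507 = 2535
  Σ(broken) = 5833 kJ
Bonds formed (products):
  C=O: 8 × 782 = 6256
  O-H: 4 × 454 = 1816
  Σ(formed) = 8072 kJ
ΔH = Σ(broken) − Σ(formed) = 5833 − 8072 = −2239 kJ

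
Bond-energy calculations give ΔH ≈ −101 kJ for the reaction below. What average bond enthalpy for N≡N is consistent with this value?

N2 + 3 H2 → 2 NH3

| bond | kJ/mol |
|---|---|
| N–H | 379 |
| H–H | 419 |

D(N≡N) ≈ 916 kJ/mol

Let D be the N≡N bond energy.
Σ(broken) = 3×419 + 1×D = 1257 + D
Σ(formed) = 6×379 = 2274
ΔH = Σ(broken) − Σ(formed) = (1257 + D) − (2274) = −1017 + D
Setting this equal to −101 kJ gives D = 916 kJ/mol.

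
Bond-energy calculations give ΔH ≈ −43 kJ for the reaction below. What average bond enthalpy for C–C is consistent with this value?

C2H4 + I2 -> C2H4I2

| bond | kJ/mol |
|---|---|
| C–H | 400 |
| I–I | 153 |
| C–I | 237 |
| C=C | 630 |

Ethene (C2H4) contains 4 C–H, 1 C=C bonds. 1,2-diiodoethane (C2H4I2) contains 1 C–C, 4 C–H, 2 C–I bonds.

Let D be the C–C bond energy.
Σ(broken) = 4×400 + 1×630 + 1×153 = 2383
Σ(formed) = 1×D + 4×400 + 2×237 = 2074 + D
ΔH = Σ(broken) − Σ(formed) = (2383) − (2074 + D) = +309 − D
Setting this equal to −43 kJ gives D = 352 kJ/mol.

D(C–C) ≈ 352 kJ/mol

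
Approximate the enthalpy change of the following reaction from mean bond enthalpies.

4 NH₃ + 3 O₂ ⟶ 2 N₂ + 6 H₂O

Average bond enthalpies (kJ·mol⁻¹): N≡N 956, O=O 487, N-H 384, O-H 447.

Bonds broken (reactants):
  N-H: 12 × 384 = 4608
  O=O: 3 × 487 = 1461
  Σ(broken) = 6069 kJ
Bonds formed (products):
  N≡N: 2 × 956 = 1912
  O-H: 12 × 447 = 5364
  Σ(formed) = 7276 kJ
ΔH = Σ(broken) − Σ(formed) = 6069 − 7276 = −1207 kJ

ΔH ≈ −1207 kJ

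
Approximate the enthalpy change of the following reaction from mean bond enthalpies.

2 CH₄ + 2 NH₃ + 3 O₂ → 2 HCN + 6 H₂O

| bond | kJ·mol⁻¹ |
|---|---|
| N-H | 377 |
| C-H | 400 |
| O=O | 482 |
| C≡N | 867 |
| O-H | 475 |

Bonds broken (reactants):
  C-H: 8 × 400 = 3200
  N-H: 6 × 377 = 2262
  O=O: 3 × 482 = 1446
  Σ(broken) = 6908 kJ
Bonds formed (products):
  C≡N: 2 × 867 = 1734
  C-H: 2 × 400 = 800
  O-H: 12 × 475 = 5700
  Σ(formed) = 8234 kJ
ΔH = Σ(broken) − Σ(formed) = 6908 − 8234 = −1326 kJ

ΔH ≈ −1326 kJ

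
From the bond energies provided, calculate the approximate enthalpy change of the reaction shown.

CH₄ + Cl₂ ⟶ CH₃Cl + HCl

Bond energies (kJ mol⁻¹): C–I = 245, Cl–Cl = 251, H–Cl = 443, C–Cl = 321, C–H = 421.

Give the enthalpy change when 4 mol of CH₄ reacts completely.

ΔH = −368 kJ

Bonds broken (reactants):
  C–H: 4 × 421 = 1684
  Cl–Cl: 1 × 251 = 251
  Σ(broken) = 1935 kJ
Bonds formed (products):
  C–Cl: 1 × 321 = 321
  C–H: 3 × 421 = 1263
  H–Cl: 1 × 443 = 443
  Σ(formed) = 2027 kJ
ΔH = Σ(broken) − Σ(formed) = 1935 − 2027 = −92 kJ
For 4× the reaction as written: 4 × (−92) = −368 kJ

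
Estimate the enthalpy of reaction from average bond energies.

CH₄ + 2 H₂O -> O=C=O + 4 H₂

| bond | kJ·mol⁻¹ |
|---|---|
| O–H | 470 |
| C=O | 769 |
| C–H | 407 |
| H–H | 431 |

Bonds broken (reactants):
  C–H: 4 × 407 = 1628
  O–H: 4 × 470 = 1880
  Σ(broken) = 3508 kJ
Bonds formed (products):
  C=O: 2 × 769 = 1538
  H–H: 4 × 431 = 1724
  Σ(formed) = 3262 kJ
ΔH = Σ(broken) − Σ(formed) = 3508 − 3262 = +246 kJ

ΔH ≈ +246 kJ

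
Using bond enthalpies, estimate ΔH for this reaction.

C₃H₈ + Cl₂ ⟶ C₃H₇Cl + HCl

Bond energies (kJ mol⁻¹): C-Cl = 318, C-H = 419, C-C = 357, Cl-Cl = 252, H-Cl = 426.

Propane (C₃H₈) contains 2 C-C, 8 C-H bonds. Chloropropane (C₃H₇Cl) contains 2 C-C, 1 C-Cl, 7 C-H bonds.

ΔH ≈ −73 kJ

Bonds broken (reactants):
  C-C: 2 × 357 = 714
  C-H: 8 × 419 = 3352
  Cl-Cl: 1 × 252 = 252
  Σ(broken) = 4318 kJ
Bonds formed (products):
  C-C: 2 × 357 = 714
  C-Cl: 1 × 318 = 318
  C-H: 7 × 419 = 2933
  H-Cl: 1 × 426 = 426
  Σ(formed) = 4391 kJ
ΔH = Σ(broken) − Σ(formed) = 4318 − 4391 = −73 kJ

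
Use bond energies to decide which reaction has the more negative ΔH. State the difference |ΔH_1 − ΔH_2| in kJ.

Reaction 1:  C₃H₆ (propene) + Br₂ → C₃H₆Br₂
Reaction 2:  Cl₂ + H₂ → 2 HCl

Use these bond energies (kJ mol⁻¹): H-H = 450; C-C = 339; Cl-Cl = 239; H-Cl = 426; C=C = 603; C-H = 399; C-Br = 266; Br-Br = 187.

Reaction 2, by 82 kJ

Reaction 1:
  Bonds broken (reactants):
    Br-Br: 1 × 187 = 187
    C-C: 1 × 339 = 339
    C-H: 6 × 399 = 2394
    C=C: 1 × 603 = 603
    Σ(broken) = 3523 kJ
  Bonds formed (products):
    C-Br: 2 × 266 = 532
    C-C: 2 × 339 = 678
    C-H: 6 × 399 = 2394
    Σ(formed) = 3604 kJ
  ΔH_1 = 3523 − 3604 = −81 kJ
Reaction 2:
  Bonds broken (reactants):
    Cl-Cl: 1 × 239 = 239
    H-H: 1 × 450 = 450
    Σ(broken) = 689 kJ
  Bonds formed (products):
    H-Cl: 2 × 426 = 852
    Σ(formed) = 852 kJ
  ΔH_2 = 689 − 852 = −163 kJ
ΔH_1 − ΔH_2 = +82 kJ, so reaction 2 has the more negative ΔH; |ΔH_1 − ΔH_2| = 82 kJ.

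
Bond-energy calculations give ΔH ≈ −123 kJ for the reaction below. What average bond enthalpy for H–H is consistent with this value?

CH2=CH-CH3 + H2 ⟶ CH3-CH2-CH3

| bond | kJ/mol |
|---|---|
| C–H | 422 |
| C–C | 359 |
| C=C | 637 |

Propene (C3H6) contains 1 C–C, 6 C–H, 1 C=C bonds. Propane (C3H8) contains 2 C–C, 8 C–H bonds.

D(H–H) ≈ 443 kJ/mol

Let D be the H–H bond energy.
Σ(broken) = 1×359 + 6×422 + 1×637 + 1×D = 3528 + D
Σ(formed) = 2×359 + 8×422 = 4094
ΔH = Σ(broken) − Σ(formed) = (3528 + D) − (4094) = −566 + D
Setting this equal to −123 kJ gives D = 443 kJ/mol.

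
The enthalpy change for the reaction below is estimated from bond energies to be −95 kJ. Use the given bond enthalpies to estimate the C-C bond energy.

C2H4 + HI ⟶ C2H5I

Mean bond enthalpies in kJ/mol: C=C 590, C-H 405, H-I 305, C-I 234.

Let D be the C-C bond energy.
Σ(broken) = 4×405 + 1×590 + 1×305 = 2515
Σ(formed) = 1×D + 5×405 + 1×234 = 2259 + D
ΔH = Σ(broken) − Σ(formed) = (2515) − (2259 + D) = +256 − D
Setting this equal to −95 kJ gives D = 351 kJ/mol.

D(C-C) ≈ 351 kJ/mol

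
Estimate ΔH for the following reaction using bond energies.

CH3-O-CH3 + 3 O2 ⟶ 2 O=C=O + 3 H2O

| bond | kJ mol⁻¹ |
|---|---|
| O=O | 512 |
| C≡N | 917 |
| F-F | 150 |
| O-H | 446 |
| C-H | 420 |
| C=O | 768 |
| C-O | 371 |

Bonds broken (reactants):
  C-H: 6 × 420 = 2520
  C-O: 2 × 371 = 742
  O=O: 3 × 512 = 1536
  Σ(broken) = 4798 kJ
Bonds formed (products):
  C=O: 4 × 768 = 3072
  O-H: 6 × 446 = 2676
  Σ(formed) = 5748 kJ
ΔH = Σ(broken) − Σ(formed) = 4798 − 5748 = −950 kJ

ΔH ≈ −950 kJ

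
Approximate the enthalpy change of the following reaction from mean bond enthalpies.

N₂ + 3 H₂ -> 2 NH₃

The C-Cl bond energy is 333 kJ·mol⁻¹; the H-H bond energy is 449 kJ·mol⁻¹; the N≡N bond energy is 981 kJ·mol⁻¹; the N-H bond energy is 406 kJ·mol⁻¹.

Bonds broken (reactants):
  H-H: 3 × 449 = 1347
  N≡N: 1 × 981 = 981
  Σ(broken) = 2328 kJ
Bonds formed (products):
  N-H: 6 × 406 = 2436
  Σ(formed) = 2436 kJ
ΔH = Σ(broken) − Σ(formed) = 2328 − 2436 = −108 kJ

ΔH ≈ −108 kJ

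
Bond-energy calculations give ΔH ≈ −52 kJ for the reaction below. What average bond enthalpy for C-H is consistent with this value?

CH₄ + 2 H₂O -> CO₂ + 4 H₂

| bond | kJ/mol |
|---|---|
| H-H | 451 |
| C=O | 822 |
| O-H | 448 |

Let D be the C-H bond energy.
Σ(broken) = 4×D + 4×448 = 1792 + 4D
Σ(formed) = 2×822 + 4×451 = 3448
ΔH = Σ(broken) − Σ(formed) = (1792 + 4D) − (3448) = −1656 + 4D
Setting this equal to −52 kJ gives 4D = 1604, so D = 401 kJ/mol.

D(C-H) ≈ 401 kJ/mol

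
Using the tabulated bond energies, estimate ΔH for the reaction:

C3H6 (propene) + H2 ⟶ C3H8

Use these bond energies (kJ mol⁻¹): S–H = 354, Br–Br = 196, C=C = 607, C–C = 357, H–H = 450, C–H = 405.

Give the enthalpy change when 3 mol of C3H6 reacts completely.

Bonds broken (reactants):
  C–C: 1 × 357 = 357
  C–H: 6 × 405 = 2430
  C=C: 1 × 607 = 607
  H–H: 1 × 450 = 450
  Σ(broken) = 3844 kJ
Bonds formed (products):
  C–C: 2 × 357 = 714
  C–H: 8 × 405 = 3240
  Σ(formed) = 3954 kJ
ΔH = Σ(broken) − Σ(formed) = 3844 − 3954 = −110 kJ
For 3× the reaction as written: 3 × (−110) = −330 kJ

ΔH = −330 kJ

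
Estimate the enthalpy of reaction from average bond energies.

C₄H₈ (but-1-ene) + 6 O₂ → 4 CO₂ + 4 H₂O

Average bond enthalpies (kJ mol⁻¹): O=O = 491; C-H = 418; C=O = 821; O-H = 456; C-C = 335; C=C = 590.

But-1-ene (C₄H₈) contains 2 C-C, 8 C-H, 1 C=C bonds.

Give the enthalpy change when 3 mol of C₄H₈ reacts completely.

ΔH = −7998 kJ

Bonds broken (reactants):
  C-C: 2 × 335 = 670
  C-H: 8 × 418 = 3344
  C=C: 1 × 590 = 590
  O=O: 6 × 491 = 2946
  Σ(broken) = 7550 kJ
Bonds formed (products):
  C=O: 8 × 821 = 6568
  O-H: 8 × 456 = 3648
  Σ(formed) = 10216 kJ
ΔH = Σ(broken) − Σ(formed) = 7550 − 10216 = −2666 kJ
For 3× the reaction as written: 3 × (−2666) = −7998 kJ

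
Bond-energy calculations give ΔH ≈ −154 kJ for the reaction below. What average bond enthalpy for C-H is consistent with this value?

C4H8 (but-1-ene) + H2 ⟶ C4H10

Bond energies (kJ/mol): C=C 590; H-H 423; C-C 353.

Let D be the C-H bond energy.
Σ(broken) = 2×353 + 8×D + 1×590 + 1×423 = 1719 + 8D
Σ(formed) = 3×353 + 10×D = 1059 + 10D
ΔH = Σ(broken) − Σ(formed) = (1719 + 8D) − (1059 + 10D) = +660 − 2D
Setting this equal to −154 kJ gives 2D = 814, so D = 407 kJ/mol.

D(C-H) ≈ 407 kJ/mol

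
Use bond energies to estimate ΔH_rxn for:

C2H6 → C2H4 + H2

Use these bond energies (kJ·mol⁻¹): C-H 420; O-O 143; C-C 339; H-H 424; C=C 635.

ΔH ≈ +120 kJ

Bonds broken (reactants):
  C-C: 1 × 339 = 339
  C-H: 6 × 420 = 2520
  Σ(broken) = 2859 kJ
Bonds formed (products):
  C-H: 4 × 420 = 1680
  C=C: 1 × 635 = 635
  H-H: 1 × 424 = 424
  Σ(formed) = 2739 kJ
ΔH = Σ(broken) − Σ(formed) = 2859 − 2739 = +120 kJ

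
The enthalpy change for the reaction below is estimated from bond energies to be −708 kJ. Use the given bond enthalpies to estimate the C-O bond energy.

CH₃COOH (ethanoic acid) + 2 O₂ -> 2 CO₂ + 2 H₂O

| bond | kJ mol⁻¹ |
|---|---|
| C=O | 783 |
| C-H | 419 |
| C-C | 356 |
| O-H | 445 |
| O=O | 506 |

D(C-O) ≈ 351 kJ/mol

Let D be the C-O bond energy.
Σ(broken) = 1×356 + 3×419 + 1×D + 1×783 + 1×445 + 2×506 = 3853 + D
Σ(formed) = 4×783 + 4×445 = 4912
ΔH = Σ(broken) − Σ(formed) = (3853 + D) − (4912) = −1059 + D
Setting this equal to −708 kJ gives D = 351 kJ/mol.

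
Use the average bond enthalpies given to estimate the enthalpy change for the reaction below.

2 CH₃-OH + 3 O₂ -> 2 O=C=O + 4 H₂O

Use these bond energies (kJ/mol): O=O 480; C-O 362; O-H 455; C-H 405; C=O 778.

Bonds broken (reactants):
  C-H: 6 × 405 = 2430
  C-O: 2 × 362 = 724
  O-H: 2 × 455 = 910
  O=O: 3 × 480 = 1440
  Σ(broken) = 5504 kJ
Bonds formed (products):
  C=O: 4 × 778 = 3112
  O-H: 8 × 455 = 3640
  Σ(formed) = 6752 kJ
ΔH = Σ(broken) − Σ(formed) = 5504 − 6752 = −1248 kJ

ΔH ≈ −1248 kJ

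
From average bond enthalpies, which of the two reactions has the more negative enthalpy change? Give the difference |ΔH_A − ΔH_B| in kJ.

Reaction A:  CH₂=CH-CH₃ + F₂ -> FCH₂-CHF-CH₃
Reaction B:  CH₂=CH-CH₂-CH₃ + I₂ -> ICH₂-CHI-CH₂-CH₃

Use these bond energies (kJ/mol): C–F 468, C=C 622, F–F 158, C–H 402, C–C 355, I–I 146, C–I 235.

Reaction A, by 454 kJ

Reaction A:
  Bonds broken (reactants):
    C–C: 1 × 355 = 355
    C–H: 6 × 402 = 2412
    C=C: 1 × 622 = 622
    F–F: 1 × 158 = 158
    Σ(broken) = 3547 kJ
  Bonds formed (products):
    C–C: 2 × 355 = 710
    C–F: 2 × 468 = 936
    C–H: 6 × 402 = 2412
    Σ(formed) = 4058 kJ
  ΔH_A = 3547 − 4058 = −511 kJ
Reaction B:
  Bonds broken (reactants):
    C–C: 2 × 355 = 710
    C–H: 8 × 402 = 3216
    C=C: 1 × 622 = 622
    I–I: 1 × 146 = 146
    Σ(broken) = 4694 kJ
  Bonds formed (products):
    C–C: 3 × 355 = 1065
    C–H: 8 × 402 = 3216
    C–I: 2 × 235 = 470
    Σ(formed) = 4751 kJ
  ΔH_B = 4694 − 4751 = −57 kJ
ΔH_A − ΔH_B = −454 kJ, so reaction A has the more negative ΔH; |ΔH_A − ΔH_B| = 454 kJ.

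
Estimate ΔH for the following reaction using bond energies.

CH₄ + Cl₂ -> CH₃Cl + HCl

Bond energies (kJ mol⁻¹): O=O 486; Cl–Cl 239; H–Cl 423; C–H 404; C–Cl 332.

ΔH ≈ −112 kJ

Bonds broken (reactants):
  C–H: 4 × 404 = 1616
  Cl–Cl: 1 × 239 = 239
  Σ(broken) = 1855 kJ
Bonds formed (products):
  C–Cl: 1 × 332 = 332
  C–H: 3 × 404 = 1212
  H–Cl: 1 × 423 = 423
  Σ(formed) = 1967 kJ
ΔH = Σ(broken) − Σ(formed) = 1855 − 1967 = −112 kJ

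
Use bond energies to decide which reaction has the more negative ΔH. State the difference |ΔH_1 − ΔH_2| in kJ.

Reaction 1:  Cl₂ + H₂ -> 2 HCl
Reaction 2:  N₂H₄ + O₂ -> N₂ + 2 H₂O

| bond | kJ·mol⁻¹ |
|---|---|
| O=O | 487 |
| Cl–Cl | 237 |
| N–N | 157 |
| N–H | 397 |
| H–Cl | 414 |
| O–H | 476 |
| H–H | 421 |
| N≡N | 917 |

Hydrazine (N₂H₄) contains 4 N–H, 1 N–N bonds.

Reaction 2, by 419 kJ

Reaction 1:
  Bonds broken (reactants):
    Cl–Cl: 1 × 237 = 237
    H–H: 1 × 421 = 421
    Σ(broken) = 658 kJ
  Bonds formed (products):
    H–Cl: 2 × 414 = 828
    Σ(formed) = 828 kJ
  ΔH_1 = 658 − 828 = −170 kJ
Reaction 2:
  Bonds broken (reactants):
    N–H: 4 × 397 = 1588
    N–N: 1 × 157 = 157
    O=O: 1 × 487 = 487
    Σ(broken) = 2232 kJ
  Bonds formed (products):
    N≡N: 1 × 917 = 917
    O–H: 4 × 476 = 1904
    Σ(formed) = 2821 kJ
  ΔH_2 = 2232 − 2821 = −589 kJ
ΔH_1 − ΔH_2 = +419 kJ, so reaction 2 has the more negative ΔH; |ΔH_1 − ΔH_2| = 419 kJ.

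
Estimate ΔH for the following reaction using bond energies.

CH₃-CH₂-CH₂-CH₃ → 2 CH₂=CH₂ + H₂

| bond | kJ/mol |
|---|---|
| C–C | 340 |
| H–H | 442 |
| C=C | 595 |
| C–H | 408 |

Bonds broken (reactants):
  C–C: 3 × 340 = 1020
  C–H: 10 × 408 = 4080
  Σ(broken) = 5100 kJ
Bonds formed (products):
  C–H: 8 × 408 = 3264
  C=C: 2 × 595 = 1190
  H–H: 1 × 442 = 442
  Σ(formed) = 4896 kJ
ΔH = Σ(broken) − Σ(formed) = 5100 − 4896 = +204 kJ

ΔH ≈ +204 kJ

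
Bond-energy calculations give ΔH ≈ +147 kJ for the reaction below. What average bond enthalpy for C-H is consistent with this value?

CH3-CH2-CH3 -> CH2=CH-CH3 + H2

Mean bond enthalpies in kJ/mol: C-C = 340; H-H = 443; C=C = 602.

D(C-H) ≈ 426 kJ/mol

Let D be the C-H bond energy.
Σ(broken) = 2×340 + 8×D = 680 + 8D
Σ(formed) = 1×340 + 6×D + 1×602 + 1×443 = 1385 + 6D
ΔH = Σ(broken) − Σ(formed) = (680 + 8D) − (1385 + 6D) = −705 + 2D
Setting this equal to +147 kJ gives 2D = 852, so D = 426 kJ/mol.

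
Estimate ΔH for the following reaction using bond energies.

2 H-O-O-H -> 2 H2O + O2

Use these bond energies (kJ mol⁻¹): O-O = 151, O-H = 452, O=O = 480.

ΔH ≈ −178 kJ

Bonds broken (reactants):
  O-H: 4 × 452 = 1808
  O-O: 2 × 151 = 302
  Σ(broken) = 2110 kJ
Bonds formed (products):
  O-H: 4 × 452 = 1808
  O=O: 1 × 480 = 480
  Σ(formed) = 2288 kJ
ΔH = Σ(broken) − Σ(formed) = 2110 − 2288 = −178 kJ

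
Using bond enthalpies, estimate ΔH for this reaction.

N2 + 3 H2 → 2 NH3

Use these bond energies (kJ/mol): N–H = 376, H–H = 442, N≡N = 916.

Bonds broken (reactants):
  H–H: 3 × 442 = 1326
  N≡N: 1 × 916 = 916
  Σ(broken) = 2242 kJ
Bonds formed (products):
  N–H: 6 × 376 = 2256
  Σ(formed) = 2256 kJ
ΔH = Σ(broken) − Σ(formed) = 2242 − 2256 = −14 kJ

ΔH ≈ −14 kJ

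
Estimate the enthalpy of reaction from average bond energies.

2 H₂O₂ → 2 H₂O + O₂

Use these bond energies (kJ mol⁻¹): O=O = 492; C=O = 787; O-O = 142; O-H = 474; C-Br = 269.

ΔH ≈ −208 kJ

Bonds broken (reactants):
  O-H: 4 × 474 = 1896
  O-O: 2 × 142 = 284
  Σ(broken) = 2180 kJ
Bonds formed (products):
  O-H: 4 × 474 = 1896
  O=O: 1 × 492 = 492
  Σ(formed) = 2388 kJ
ΔH = Σ(broken) − Σ(formed) = 2180 − 2388 = −208 kJ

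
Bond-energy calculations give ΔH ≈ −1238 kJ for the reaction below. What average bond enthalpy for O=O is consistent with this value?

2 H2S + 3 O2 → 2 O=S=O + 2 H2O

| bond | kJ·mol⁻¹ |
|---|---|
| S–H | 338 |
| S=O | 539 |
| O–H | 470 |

D(O=O) ≈ 482 kJ/mol

Let D be the O=O bond energy.
Σ(broken) = 3×D + 4×338 = 1352 + 3D
Σ(formed) = 4×470 + 4×539 = 4036
ΔH = Σ(broken) − Σ(formed) = (1352 + 3D) − (4036) = −2684 + 3D
Setting this equal to −1238 kJ gives 3D = 1446, so D = 482 kJ/mol.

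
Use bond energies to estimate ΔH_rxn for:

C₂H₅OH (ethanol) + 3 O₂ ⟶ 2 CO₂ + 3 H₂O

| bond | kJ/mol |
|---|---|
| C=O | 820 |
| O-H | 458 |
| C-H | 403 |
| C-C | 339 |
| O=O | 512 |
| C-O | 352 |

Bonds broken (reactants):
  C-C: 1 × 339 = 339
  C-H: 5 × 403 = 2015
  C-O: 1 × 352 = 352
  O-H: 1 × 458 = 458
  O=O: 3 × 512 = 1536
  Σ(broken) = 4700 kJ
Bonds formed (products):
  C=O: 4 × 820 = 3280
  O-H: 6 × 458 = 2748
  Σ(formed) = 6028 kJ
ΔH = Σ(broken) − Σ(formed) = 4700 − 6028 = −1328 kJ

ΔH ≈ −1328 kJ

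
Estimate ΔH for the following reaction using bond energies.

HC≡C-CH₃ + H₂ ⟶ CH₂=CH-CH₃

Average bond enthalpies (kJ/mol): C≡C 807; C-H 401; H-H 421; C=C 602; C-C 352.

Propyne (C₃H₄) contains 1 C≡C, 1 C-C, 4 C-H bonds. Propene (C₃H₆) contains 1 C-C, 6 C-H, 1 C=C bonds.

ΔH ≈ −176 kJ

Bonds broken (reactants):
  C≡C: 1 × 807 = 807
  C-C: 1 × 352 = 352
  C-H: 4 × 401 = 1604
  H-H: 1 × 421 = 421
  Σ(broken) = 3184 kJ
Bonds formed (products):
  C-C: 1 × 352 = 352
  C-H: 6 × 401 = 2406
  C=C: 1 × 602 = 602
  Σ(formed) = 3360 kJ
ΔH = Σ(broken) − Σ(formed) = 3184 − 3360 = −176 kJ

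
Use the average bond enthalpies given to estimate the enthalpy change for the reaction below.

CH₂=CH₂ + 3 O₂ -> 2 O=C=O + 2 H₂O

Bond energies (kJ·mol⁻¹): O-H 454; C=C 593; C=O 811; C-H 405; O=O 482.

Bonds broken (reactants):
  C-H: 4 × 405 = 1620
  C=C: 1 × 593 = 593
  O=O: 3 × 482 = 1446
  Σ(broken) = 3659 kJ
Bonds formed (products):
  C=O: 4 × 811 = 3244
  O-H: 4 × 454 = 1816
  Σ(formed) = 5060 kJ
ΔH = Σ(broken) − Σ(formed) = 3659 − 5060 = −1401 kJ

ΔH ≈ −1401 kJ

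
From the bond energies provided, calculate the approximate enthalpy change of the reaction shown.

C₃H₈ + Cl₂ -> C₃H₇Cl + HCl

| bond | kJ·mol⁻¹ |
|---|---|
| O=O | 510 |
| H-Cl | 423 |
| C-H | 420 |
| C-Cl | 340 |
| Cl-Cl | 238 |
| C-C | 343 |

ΔH ≈ −105 kJ

Bonds broken (reactants):
  C-C: 2 × 343 = 686
  C-H: 8 × 420 = 3360
  Cl-Cl: 1 × 238 = 238
  Σ(broken) = 4284 kJ
Bonds formed (products):
  C-C: 2 × 343 = 686
  C-Cl: 1 × 340 = 340
  C-H: 7 × 420 = 2940
  H-Cl: 1 × 423 = 423
  Σ(formed) = 4389 kJ
ΔH = Σ(broken) − Σ(formed) = 4284 − 4389 = −105 kJ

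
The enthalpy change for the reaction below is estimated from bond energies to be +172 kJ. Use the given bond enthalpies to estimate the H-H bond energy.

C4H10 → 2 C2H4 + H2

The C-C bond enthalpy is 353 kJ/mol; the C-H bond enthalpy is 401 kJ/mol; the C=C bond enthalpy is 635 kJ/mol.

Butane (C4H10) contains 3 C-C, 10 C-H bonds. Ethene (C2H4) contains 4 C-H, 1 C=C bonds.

D(H-H) ≈ 419 kJ/mol

Let D be the H-H bond energy.
Σ(broken) = 3×353 + 10×401 = 5069
Σ(formed) = 8×401 + 2×635 + 1×D = 4478 + D
ΔH = Σ(broken) − Σ(formed) = (5069) − (4478 + D) = +591 − D
Setting this equal to +172 kJ gives D = 419 kJ/mol.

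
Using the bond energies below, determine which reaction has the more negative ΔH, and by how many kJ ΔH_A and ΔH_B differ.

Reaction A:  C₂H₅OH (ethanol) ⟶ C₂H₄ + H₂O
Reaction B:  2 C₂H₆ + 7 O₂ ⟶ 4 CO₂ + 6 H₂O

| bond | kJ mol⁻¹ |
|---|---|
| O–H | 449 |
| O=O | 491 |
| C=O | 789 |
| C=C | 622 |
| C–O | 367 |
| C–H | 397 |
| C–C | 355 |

Reaction A:
  Bonds broken (reactants):
    C–C: 1 × 355 = 355
    C–H: 5 × 397 = 1985
    C–O: 1 × 367 = 367
    O–H: 1 × 449 = 449
    Σ(broken) = 3156 kJ
  Bonds formed (products):
    C–H: 4 × 397 = 1588
    C=C: 1 × 622 = 622
    O–H: 2 × 449 = 898
    Σ(formed) = 3108 kJ
  ΔH_A = 3156 − 3108 = +48 kJ
Reaction B:
  Bonds broken (reactants):
    C–C: 2 × 355 = 710
    C–H: 12 × 397 = 4764
    O=O: 7 × 491 = 3437
    Σ(broken) = 8911 kJ
  Bonds formed (products):
    C=O: 8 × 789 = 6312
    O–H: 12 × 449 = 5388
    Σ(formed) = 11700 kJ
  ΔH_B = 8911 − 11700 = −2789 kJ
ΔH_A − ΔH_B = +2837 kJ, so reaction B has the more negative ΔH; |ΔH_A − ΔH_B| = 2837 kJ.

Reaction B, by 2837 kJ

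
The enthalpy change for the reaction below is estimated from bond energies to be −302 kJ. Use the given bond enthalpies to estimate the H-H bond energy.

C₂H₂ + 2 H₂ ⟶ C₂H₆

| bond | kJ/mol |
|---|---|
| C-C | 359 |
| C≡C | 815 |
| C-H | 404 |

D(H-H) ≈ 429 kJ/mol

Let D be the H-H bond energy.
Σ(broken) = 1×815 + 2×404 + 2×D = 1623 + 2D
Σ(formed) = 1×359 + 6×404 = 2783
ΔH = Σ(broken) − Σ(formed) = (1623 + 2D) − (2783) = −1160 + 2D
Setting this equal to −302 kJ gives 2D = 858, so D = 429 kJ/mol.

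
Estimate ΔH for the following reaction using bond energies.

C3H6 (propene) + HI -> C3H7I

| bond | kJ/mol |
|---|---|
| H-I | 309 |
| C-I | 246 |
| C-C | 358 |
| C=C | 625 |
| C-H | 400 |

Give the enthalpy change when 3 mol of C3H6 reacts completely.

Bonds broken (reactants):
  C-C: 1 × 358 = 358
  C-H: 6 × 400 = 2400
  C=C: 1 × 625 = 625
  H-I: 1 × 309 = 309
  Σ(broken) = 3692 kJ
Bonds formed (products):
  C-C: 2 × 358 = 716
  C-H: 7 × 400 = 2800
  C-I: 1 × 246 = 246
  Σ(formed) = 3762 kJ
ΔH = Σ(broken) − Σ(formed) = 3692 − 3762 = −70 kJ
For 3× the reaction as written: 3 × (−70) = −210 kJ

ΔH = −210 kJ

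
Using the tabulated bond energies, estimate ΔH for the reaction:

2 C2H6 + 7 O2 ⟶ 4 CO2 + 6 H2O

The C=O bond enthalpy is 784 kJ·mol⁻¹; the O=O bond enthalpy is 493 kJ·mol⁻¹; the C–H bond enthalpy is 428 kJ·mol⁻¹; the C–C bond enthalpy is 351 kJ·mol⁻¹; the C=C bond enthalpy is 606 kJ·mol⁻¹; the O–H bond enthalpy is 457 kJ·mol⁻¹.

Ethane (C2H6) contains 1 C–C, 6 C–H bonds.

Bonds broken (reactants):
  C–C: 2 × 351 = 702
  C–H: 12 × 428 = 5136
  O=O: 7 × 493 = 3451
  Σ(broken) = 9289 kJ
Bonds formed (products):
  C=O: 8 × 784 = 6272
  O–H: 12 × 457 = 5484
  Σ(formed) = 11756 kJ
ΔH = Σ(broken) − Σ(formed) = 9289 − 11756 = −2467 kJ

ΔH ≈ −2467 kJ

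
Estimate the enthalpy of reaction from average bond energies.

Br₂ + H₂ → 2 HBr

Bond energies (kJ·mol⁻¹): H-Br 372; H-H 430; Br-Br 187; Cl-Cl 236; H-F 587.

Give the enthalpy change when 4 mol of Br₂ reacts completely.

ΔH = −508 kJ

Bonds broken (reactants):
  Br-Br: 1 × 187 = 187
  H-H: 1 × 430 = 430
  Σ(broken) = 617 kJ
Bonds formed (products):
  H-Br: 2 × 372 = 744
  Σ(formed) = 744 kJ
ΔH = Σ(broken) − Σ(formed) = 617 − 744 = −127 kJ
For 4× the reaction as written: 4 × (−127) = −508 kJ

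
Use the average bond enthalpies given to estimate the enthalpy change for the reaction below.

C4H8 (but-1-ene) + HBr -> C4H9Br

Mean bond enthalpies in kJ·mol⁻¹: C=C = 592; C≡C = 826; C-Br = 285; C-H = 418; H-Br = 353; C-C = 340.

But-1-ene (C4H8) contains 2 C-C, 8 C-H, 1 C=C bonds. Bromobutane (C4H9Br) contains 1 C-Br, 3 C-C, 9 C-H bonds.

Bonds broken (reactants):
  C-C: 2 × 340 = 680
  C-H: 8 × 418 = 3344
  C=C: 1 × 592 = 592
  H-Br: 1 × 353 = 353
  Σ(broken) = 4969 kJ
Bonds formed (products):
  C-Br: 1 × 285 = 285
  C-C: 3 × 340 = 1020
  C-H: 9 × 418 = 3762
  Σ(formed) = 5067 kJ
ΔH = Σ(broken) − Σ(formed) = 4969 − 5067 = −98 kJ

ΔH ≈ −98 kJ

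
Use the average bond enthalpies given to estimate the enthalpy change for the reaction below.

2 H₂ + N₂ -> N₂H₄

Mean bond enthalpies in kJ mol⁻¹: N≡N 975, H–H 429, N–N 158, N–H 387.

Bonds broken (reactants):
  H–H: 2 × 429 = 858
  N≡N: 1 × 975 = 975
  Σ(broken) = 1833 kJ
Bonds formed (products):
  N–H: 4 × 387 = 1548
  N–N: 1 × 158 = 158
  Σ(formed) = 1706 kJ
ΔH = Σ(broken) − Σ(formed) = 1833 − 1706 = +127 kJ

ΔH ≈ +127 kJ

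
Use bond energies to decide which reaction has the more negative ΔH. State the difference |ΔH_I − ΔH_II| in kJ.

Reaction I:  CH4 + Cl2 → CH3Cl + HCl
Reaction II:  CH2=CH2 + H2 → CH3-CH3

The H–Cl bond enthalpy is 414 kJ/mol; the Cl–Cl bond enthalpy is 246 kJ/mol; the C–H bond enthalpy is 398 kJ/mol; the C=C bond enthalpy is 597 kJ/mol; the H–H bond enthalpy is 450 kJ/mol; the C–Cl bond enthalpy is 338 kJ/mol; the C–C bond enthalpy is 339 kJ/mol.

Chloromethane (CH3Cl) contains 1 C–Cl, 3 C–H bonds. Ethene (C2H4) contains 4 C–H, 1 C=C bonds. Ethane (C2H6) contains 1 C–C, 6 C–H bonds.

Reaction I:
  Bonds broken (reactants):
    C–H: 4 × 398 = 1592
    Cl–Cl: 1 × 246 = 246
    Σ(broken) = 1838 kJ
  Bonds formed (products):
    C–Cl: 1 × 338 = 338
    C–H: 3 × 398 = 1194
    H–Cl: 1 × 414 = 414
    Σ(formed) = 1946 kJ
  ΔH_I = 1838 − 1946 = −108 kJ
Reaction II:
  Bonds broken (reactants):
    C–H: 4 × 398 = 1592
    C=C: 1 × 597 = 597
    H–H: 1 × 450 = 450
    Σ(broken) = 2639 kJ
  Bonds formed (products):
    C–C: 1 × 339 = 339
    C–H: 6 × 398 = 2388
    Σ(formed) = 2727 kJ
  ΔH_II = 2639 − 2727 = −88 kJ
ΔH_I − ΔH_II = −20 kJ, so reaction I has the more negative ΔH; |ΔH_I − ΔH_II| = 20 kJ.

Reaction I, by 20 kJ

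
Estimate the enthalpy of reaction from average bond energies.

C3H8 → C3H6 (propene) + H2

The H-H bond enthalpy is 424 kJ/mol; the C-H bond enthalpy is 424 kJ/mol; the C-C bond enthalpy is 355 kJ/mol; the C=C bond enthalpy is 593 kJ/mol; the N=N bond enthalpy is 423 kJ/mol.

ΔH ≈ +186 kJ

Bonds broken (reactants):
  C-C: 2 × 355 = 710
  C-H: 8 × 424 = 3392
  Σ(broken) = 4102 kJ
Bonds formed (products):
  C-C: 1 × 355 = 355
  C-H: 6 × 424 = 2544
  C=C: 1 × 593 = 593
  H-H: 1 × 424 = 424
  Σ(formed) = 3916 kJ
ΔH = Σ(broken) − Σ(formed) = 4102 − 3916 = +186 kJ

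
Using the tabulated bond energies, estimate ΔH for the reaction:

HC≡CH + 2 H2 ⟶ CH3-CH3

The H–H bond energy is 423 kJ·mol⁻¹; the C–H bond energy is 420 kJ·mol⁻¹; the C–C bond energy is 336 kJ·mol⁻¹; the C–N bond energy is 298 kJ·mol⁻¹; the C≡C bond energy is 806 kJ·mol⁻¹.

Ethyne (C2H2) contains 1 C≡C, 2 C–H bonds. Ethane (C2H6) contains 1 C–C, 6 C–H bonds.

Bonds broken (reactants):
  C≡C: 1 × 806 = 806
  C–H: 2 × 420 = 840
  H–H: 2 × 423 = 846
  Σ(broken) = 2492 kJ
Bonds formed (products):
  C–C: 1 × 336 = 336
  C–H: 6 × 420 = 2520
  Σ(formed) = 2856 kJ
ΔH = Σ(broken) − Σ(formed) = 2492 − 2856 = −364 kJ

ΔH ≈ −364 kJ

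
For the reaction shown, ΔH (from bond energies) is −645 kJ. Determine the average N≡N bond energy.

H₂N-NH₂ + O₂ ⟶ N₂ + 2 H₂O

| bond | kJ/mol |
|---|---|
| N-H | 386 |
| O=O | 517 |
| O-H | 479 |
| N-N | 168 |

D(N≡N) ≈ 958 kJ/mol

Let D be the N≡N bond energy.
Σ(broken) = 4×386 + 1×168 + 1×517 = 2229
Σ(formed) = 1×D + 4×479 = 1916 + D
ΔH = Σ(broken) − Σ(formed) = (2229) − (1916 + D) = +313 − D
Setting this equal to −645 kJ gives D = 958 kJ/mol.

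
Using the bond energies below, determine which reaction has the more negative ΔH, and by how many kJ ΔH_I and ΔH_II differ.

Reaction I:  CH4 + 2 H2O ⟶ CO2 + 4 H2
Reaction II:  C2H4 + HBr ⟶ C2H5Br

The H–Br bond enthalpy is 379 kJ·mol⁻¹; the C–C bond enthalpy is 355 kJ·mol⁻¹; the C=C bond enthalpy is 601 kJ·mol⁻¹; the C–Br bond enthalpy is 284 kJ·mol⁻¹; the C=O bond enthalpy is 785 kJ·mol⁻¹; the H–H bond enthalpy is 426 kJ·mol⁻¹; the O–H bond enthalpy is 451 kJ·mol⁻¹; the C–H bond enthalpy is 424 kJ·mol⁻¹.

Reaction II, by 309 kJ

Reaction I:
  Bonds broken (reactants):
    C–H: 4 × 424 = 1696
    O–H: 4 × 451 = 1804
    Σ(broken) = 3500 kJ
  Bonds formed (products):
    C=O: 2 × 785 = 1570
    H–H: 4 × 426 = 1704
    Σ(formed) = 3274 kJ
  ΔH_I = 3500 − 3274 = +226 kJ
Reaction II:
  Bonds broken (reactants):
    C–H: 4 × 424 = 1696
    C=C: 1 × 601 = 601
    H–Br: 1 × 379 = 379
    Σ(broken) = 2676 kJ
  Bonds formed (products):
    C–Br: 1 × 284 = 284
    C–C: 1 × 355 = 355
    C–H: 5 × 424 = 2120
    Σ(formed) = 2759 kJ
  ΔH_II = 2676 − 2759 = −83 kJ
ΔH_I − ΔH_II = +309 kJ, so reaction II has the more negative ΔH; |ΔH_I − ΔH_II| = 309 kJ.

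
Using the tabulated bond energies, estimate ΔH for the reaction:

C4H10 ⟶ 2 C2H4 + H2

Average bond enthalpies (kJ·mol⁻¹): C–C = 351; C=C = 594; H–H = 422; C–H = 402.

ΔH ≈ +247 kJ

Bonds broken (reactants):
  C–C: 3 × 351 = 1053
  C–H: 10 × 402 = 4020
  Σ(broken) = 5073 kJ
Bonds formed (products):
  C–H: 8 × 402 = 3216
  C=C: 2 × 594 = 1188
  H–H: 1 × 422 = 422
  Σ(formed) = 4826 kJ
ΔH = Σ(broken) − Σ(formed) = 5073 − 4826 = +247 kJ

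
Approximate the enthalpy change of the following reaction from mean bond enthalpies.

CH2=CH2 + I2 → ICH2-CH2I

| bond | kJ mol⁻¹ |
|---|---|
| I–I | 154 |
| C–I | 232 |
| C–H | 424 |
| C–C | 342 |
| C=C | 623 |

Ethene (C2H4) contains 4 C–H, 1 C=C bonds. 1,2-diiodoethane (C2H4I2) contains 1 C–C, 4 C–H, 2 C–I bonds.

ΔH ≈ −29 kJ

Bonds broken (reactants):
  C–H: 4 × 424 = 1696
  C=C: 1 × 623 = 623
  I–I: 1 × 154 = 154
  Σ(broken) = 2473 kJ
Bonds formed (products):
  C–C: 1 × 342 = 342
  C–H: 4 × 424 = 1696
  C–I: 2 × 232 = 464
  Σ(formed) = 2502 kJ
ΔH = Σ(broken) − Σ(formed) = 2473 − 2502 = −29 kJ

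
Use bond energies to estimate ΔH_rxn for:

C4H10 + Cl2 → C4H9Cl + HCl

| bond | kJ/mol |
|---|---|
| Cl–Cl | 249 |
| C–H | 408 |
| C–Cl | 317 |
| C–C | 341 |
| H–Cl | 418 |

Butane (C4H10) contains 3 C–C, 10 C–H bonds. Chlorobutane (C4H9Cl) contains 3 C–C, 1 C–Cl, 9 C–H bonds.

Bonds broken (reactants):
  C–C: 3 × 341 = 1023
  C–H: 10 × 408 = 4080
  Cl–Cl: 1 × 249 = 249
  Σ(broken) = 5352 kJ
Bonds formed (products):
  C–C: 3 × 341 = 1023
  C–Cl: 1 × 317 = 317
  C–H: 9 × 408 = 3672
  H–Cl: 1 × 418 = 418
  Σ(formed) = 5430 kJ
ΔH = Σ(broken) − Σ(formed) = 5352 − 5430 = −78 kJ

ΔH ≈ −78 kJ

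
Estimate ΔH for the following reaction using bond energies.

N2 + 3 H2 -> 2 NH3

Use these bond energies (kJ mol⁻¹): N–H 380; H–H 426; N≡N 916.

Bonds broken (reactants):
  H–H: 3 × 426 = 1278
  N≡N: 1 × 916 = 916
  Σ(broken) = 2194 kJ
Bonds formed (products):
  N–H: 6 × 380 = 2280
  Σ(formed) = 2280 kJ
ΔH = Σ(broken) − Σ(formed) = 2194 − 2280 = −86 kJ

ΔH ≈ −86 kJ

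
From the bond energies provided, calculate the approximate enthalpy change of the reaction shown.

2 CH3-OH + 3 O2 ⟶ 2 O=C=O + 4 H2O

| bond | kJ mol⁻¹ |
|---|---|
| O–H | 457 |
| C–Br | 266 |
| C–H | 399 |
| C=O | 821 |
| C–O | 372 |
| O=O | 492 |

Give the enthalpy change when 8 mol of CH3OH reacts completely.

ΔH = −5648 kJ

Bonds broken (reactants):
  C–H: 6 × 399 = 2394
  C–O: 2 × 372 = 744
  O–H: 2 × 457 = 914
  O=O: 3 × 492 = 1476
  Σ(broken) = 5528 kJ
Bonds formed (products):
  C=O: 4 × 821 = 3284
  O–H: 8 × 457 = 3656
  Σ(formed) = 6940 kJ
ΔH = Σ(broken) − Σ(formed) = 5528 − 6940 = −1412 kJ
For 4× the reaction as written: 4 × (−1412) = −5648 kJ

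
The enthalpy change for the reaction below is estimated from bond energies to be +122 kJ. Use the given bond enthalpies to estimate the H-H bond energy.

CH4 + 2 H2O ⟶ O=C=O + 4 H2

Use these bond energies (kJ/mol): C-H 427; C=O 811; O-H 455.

Let D be the H-H bond energy.
Σ(broken) = 4×427 + 4×455 = 3528
Σ(formed) = 2×811 + 4×D = 1622 + 4D
ΔH = Σ(broken) − Σ(formed) = (3528) − (1622 + 4D) = +1906 − 4D
Setting this equal to +122 kJ gives 4D = 1784, so D = 446 kJ/mol.

D(H-H) ≈ 446 kJ/mol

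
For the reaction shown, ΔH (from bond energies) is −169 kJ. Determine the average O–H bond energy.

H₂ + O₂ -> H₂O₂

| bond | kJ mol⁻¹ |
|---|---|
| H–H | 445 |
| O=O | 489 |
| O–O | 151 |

D(O–H) ≈ 476 kJ/mol

Let D be the O–H bond energy.
Σ(broken) = 1×445 + 1×489 = 934
Σ(formed) = 2×D + 1×151 = 151 + 2D
ΔH = Σ(broken) − Σ(formed) = (934) − (151 + 2D) = +783 − 2D
Setting this equal to −169 kJ gives 2D = 952, so D = 476 kJ/mol.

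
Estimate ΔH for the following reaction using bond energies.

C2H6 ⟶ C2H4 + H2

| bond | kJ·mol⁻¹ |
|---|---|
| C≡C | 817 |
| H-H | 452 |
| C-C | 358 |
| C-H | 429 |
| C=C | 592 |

Bonds broken (reactants):
  C-C: 1 × 358 = 358
  C-H: 6 × 429 = 2574
  Σ(broken) = 2932 kJ
Bonds formed (products):
  C-H: 4 × 429 = 1716
  C=C: 1 × 592 = 592
  H-H: 1 × 452 = 452
  Σ(formed) = 2760 kJ
ΔH = Σ(broken) − Σ(formed) = 2932 − 2760 = +172 kJ

ΔH ≈ +172 kJ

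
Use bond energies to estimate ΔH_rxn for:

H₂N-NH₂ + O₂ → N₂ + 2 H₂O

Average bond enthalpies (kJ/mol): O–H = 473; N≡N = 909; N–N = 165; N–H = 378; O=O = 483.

Bonds broken (reactants):
  N–H: 4 × 378 = 1512
  N–N: 1 × 165 = 165
  O=O: 1 × 483 = 483
  Σ(broken) = 2160 kJ
Bonds formed (products):
  N≡N: 1 × 909 = 909
  O–H: 4 × 473 = 1892
  Σ(formed) = 2801 kJ
ΔH = Σ(broken) − Σ(formed) = 2160 − 2801 = −641 kJ

ΔH ≈ −641 kJ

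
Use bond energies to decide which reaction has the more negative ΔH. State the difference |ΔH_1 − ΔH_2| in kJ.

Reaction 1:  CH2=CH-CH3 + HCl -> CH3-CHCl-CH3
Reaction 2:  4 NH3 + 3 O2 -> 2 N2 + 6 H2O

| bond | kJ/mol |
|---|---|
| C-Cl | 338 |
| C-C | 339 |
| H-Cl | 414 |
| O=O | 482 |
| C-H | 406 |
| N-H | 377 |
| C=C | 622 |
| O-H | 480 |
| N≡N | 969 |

Reaction 2, by 1681 kJ

Reaction 1:
  Bonds broken (reactants):
    C-C: 1 × 339 = 339
    C-H: 6 × 406 = 2436
    C=C: 1 × 622 = 622
    H-Cl: 1 × 414 = 414
    Σ(broken) = 3811 kJ
  Bonds formed (products):
    C-C: 2 × 339 = 678
    C-Cl: 1 × 338 = 338
    C-H: 7 × 406 = 2842
    Σ(formed) = 3858 kJ
  ΔH_1 = 3811 − 3858 = −47 kJ
Reaction 2:
  Bonds broken (reactants):
    N-H: 12 × 377 = 4524
    O=O: 3 × 482 = 1446
    Σ(broken) = 5970 kJ
  Bonds formed (products):
    N≡N: 2 × 969 = 1938
    O-H: 12 × 480 = 5760
    Σ(formed) = 7698 kJ
  ΔH_2 = 5970 − 7698 = −1728 kJ
ΔH_1 − ΔH_2 = +1681 kJ, so reaction 2 has the more negative ΔH; |ΔH_1 − ΔH_2| = 1681 kJ.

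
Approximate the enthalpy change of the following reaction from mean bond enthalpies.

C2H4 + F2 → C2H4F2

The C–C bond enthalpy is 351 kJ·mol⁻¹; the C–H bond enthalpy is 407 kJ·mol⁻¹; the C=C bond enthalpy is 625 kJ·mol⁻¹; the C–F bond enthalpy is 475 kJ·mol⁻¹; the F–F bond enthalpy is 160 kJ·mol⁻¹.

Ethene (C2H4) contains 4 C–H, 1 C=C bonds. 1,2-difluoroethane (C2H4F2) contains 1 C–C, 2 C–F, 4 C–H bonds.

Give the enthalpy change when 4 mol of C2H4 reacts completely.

ΔH = −2064 kJ

Bonds broken (reactants):
  C–H: 4 × 407 = 1628
  C=C: 1 × 625 = 625
  F–F: 1 × 160 = 160
  Σ(broken) = 2413 kJ
Bonds formed (products):
  C–C: 1 × 351 = 351
  C–F: 2 × 475 = 950
  C–H: 4 × 407 = 1628
  Σ(formed) = 2929 kJ
ΔH = Σ(broken) − Σ(formed) = 2413 − 2929 = −516 kJ
For 4× the reaction as written: 4 × (−516) = −2064 kJ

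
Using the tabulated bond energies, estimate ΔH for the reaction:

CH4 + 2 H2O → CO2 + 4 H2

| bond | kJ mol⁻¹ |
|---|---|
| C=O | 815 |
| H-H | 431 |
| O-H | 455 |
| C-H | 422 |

Bonds broken (reactants):
  C-H: 4 × 422 = 1688
  O-H: 4 × 455 = 1820
  Σ(broken) = 3508 kJ
Bonds formed (products):
  C=O: 2 × 815 = 1630
  H-H: 4 × 431 = 1724
  Σ(formed) = 3354 kJ
ΔH = Σ(broken) − Σ(formed) = 3508 − 3354 = +154 kJ

ΔH ≈ +154 kJ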